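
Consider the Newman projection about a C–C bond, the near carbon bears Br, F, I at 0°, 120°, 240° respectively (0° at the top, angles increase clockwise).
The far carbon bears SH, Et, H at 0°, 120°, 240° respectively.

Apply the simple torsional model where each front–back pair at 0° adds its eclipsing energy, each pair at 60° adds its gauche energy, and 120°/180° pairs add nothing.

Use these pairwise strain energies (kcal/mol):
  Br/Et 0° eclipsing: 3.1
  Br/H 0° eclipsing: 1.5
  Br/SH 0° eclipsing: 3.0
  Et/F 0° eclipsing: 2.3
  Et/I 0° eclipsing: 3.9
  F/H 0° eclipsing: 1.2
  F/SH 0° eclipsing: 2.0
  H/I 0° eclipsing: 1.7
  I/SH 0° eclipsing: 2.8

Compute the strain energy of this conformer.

7.0 kcal/mol

This conformer is eclipsed. Br at 0° is eclipsed with SH at 0° (3.0); F at 120° is eclipsed with Et at 120° (2.3); I at 240° is eclipsed with H at 240° (1.7). Total 7.0 kcal/mol.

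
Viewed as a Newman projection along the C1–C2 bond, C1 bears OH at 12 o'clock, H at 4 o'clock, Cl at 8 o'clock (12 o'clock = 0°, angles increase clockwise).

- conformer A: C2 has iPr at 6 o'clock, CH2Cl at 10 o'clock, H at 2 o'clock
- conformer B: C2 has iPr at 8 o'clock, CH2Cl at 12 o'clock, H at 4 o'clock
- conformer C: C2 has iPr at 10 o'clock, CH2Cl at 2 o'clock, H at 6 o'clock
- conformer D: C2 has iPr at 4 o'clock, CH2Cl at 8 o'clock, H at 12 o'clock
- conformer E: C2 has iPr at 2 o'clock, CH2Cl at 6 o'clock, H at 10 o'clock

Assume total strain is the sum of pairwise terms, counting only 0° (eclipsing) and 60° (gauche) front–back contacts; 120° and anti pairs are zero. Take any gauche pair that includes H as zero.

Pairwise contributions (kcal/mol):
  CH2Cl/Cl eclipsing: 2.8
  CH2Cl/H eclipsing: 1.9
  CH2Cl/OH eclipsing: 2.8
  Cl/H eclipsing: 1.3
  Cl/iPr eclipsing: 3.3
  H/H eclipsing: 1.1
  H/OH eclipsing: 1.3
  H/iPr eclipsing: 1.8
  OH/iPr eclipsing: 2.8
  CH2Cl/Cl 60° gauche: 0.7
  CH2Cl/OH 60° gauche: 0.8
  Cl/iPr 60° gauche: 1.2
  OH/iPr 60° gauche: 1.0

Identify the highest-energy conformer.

B

A (staggered): OH–CH2Cl gauche, Cl–iPr gauche, Cl–CH2Cl gauche; 0.8 + 1.2 + 0.7 = 2.7 kcal/mol.
B (eclipsed): OH–CH2Cl eclipsed, H–H eclipsed, Cl–iPr eclipsed; 2.8 + 1.1 + 3.3 = 7.2 kcal/mol.
C (staggered): OH–iPr gauche, OH–CH2Cl gauche, Cl–iPr gauche; 1.0 + 0.8 + 1.2 = 3.0 kcal/mol.
D (eclipsed): OH–H eclipsed, H–iPr eclipsed, Cl–CH2Cl eclipsed; 1.3 + 1.8 + 2.8 = 5.9 kcal/mol.
E (staggered): OH–iPr gauche, Cl–CH2Cl gauche; 1.0 + 0.7 = 1.7 kcal/mol.
B has the highest total (7.2 kcal/mol).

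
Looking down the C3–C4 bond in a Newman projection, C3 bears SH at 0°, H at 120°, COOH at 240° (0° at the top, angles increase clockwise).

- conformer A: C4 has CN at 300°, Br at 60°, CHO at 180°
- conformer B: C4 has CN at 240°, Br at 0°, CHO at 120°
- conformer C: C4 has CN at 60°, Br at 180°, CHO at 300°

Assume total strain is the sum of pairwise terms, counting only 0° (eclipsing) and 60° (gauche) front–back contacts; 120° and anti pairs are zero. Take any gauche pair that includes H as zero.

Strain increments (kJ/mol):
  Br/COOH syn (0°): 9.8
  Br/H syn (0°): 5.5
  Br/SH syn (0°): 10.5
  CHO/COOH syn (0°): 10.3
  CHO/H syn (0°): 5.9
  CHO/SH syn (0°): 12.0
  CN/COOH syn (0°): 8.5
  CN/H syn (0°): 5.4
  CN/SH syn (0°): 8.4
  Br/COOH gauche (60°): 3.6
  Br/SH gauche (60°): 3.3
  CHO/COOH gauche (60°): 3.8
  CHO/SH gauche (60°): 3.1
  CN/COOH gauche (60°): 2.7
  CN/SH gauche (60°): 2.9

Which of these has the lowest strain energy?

A

A is staggered. SH at 0° is gauche with CN at 300° (2.9); SH at 0° is gauche with Br at 60° (3.3); COOH at 240° is gauche with CN at 300° (2.7); COOH at 240° is gauche with CHO at 180° (3.8). Total 12.7 kJ/mol.
B is eclipsed. SH at 0° is eclipsed with Br at 0° (10.5); H at 120° is eclipsed with CHO at 120° (5.9); COOH at 240° is eclipsed with CN at 240° (8.5). Total 24.9 kJ/mol.
C is staggered. SH at 0° is gauche with CN at 60° (2.9); SH at 0° is gauche with CHO at 300° (3.1); COOH at 240° is gauche with Br at 180° (3.6); COOH at 240° is gauche with CHO at 300° (3.8). Total 13.4 kJ/mol.
A has the lowest total (12.7 kJ/mol).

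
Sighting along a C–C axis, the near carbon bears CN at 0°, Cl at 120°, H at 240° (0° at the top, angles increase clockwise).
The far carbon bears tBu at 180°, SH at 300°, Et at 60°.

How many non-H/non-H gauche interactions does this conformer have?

Non-H gauche pairs: CN(0°)/SH(300°); CN(0°)/Et(60°); Cl(120°)/tBu(180°); Cl(120°)/Et(60°) — 4 interactions.

4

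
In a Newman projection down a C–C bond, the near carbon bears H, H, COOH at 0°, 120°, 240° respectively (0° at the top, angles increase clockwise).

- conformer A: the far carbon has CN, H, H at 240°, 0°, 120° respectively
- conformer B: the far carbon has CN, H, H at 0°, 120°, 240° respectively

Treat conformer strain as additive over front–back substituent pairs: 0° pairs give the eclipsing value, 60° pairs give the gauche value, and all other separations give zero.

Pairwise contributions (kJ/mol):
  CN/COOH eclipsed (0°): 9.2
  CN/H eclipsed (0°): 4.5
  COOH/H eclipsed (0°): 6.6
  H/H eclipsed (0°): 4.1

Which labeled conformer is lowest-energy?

B

A (eclipsed): H(0°)/H(0°) eclipsed 4.1; H(120°)/H(120°) eclipsed 4.1; COOH(240°)/CN(240°) eclipsed 9.2 → 17.4 kJ/mol.
B (eclipsed): H(0°)/CN(0°) eclipsed 4.5; H(120°)/H(120°) eclipsed 4.1; COOH(240°)/H(240°) eclipsed 6.6 → 15.2 kJ/mol.
B has the lowest total (15.2 kJ/mol).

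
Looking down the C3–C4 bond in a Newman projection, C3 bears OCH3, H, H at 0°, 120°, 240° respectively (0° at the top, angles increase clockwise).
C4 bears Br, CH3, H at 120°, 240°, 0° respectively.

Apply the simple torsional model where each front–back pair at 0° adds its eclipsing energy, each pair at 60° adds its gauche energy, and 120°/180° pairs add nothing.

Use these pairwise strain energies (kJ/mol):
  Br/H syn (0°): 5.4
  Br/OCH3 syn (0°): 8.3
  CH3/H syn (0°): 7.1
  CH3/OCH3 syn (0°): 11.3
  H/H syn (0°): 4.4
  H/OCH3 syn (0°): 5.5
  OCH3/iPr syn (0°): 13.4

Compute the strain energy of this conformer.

This conformer (eclipsed): OCH3(0°)/H(0°) eclipsed 5.5; H(120°)/Br(120°) eclipsed 5.4; H(240°)/CH3(240°) eclipsed 7.1 → 18.0 kJ/mol.

18.0 kJ/mol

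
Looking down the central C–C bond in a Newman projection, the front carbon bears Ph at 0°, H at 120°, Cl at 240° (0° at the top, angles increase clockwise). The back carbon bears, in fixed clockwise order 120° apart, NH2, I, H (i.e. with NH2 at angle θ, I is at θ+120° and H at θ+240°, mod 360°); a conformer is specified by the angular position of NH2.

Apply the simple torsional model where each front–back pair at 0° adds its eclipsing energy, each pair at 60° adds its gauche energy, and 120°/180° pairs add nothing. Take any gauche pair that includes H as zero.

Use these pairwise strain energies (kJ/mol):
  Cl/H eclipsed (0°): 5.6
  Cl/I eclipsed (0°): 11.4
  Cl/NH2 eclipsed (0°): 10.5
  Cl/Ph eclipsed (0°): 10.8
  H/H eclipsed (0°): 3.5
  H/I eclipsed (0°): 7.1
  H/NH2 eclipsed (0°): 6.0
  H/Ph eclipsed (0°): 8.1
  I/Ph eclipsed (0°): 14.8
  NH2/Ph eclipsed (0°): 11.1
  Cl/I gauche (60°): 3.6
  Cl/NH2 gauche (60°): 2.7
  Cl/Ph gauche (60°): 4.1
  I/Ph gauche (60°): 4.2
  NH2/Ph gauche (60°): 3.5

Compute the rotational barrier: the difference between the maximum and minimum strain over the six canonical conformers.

NH2 at 0° (eclipsed): Ph(0°)/NH2(0°) eclipsed 11.1; H(120°)/I(120°) eclipsed 7.1; Cl(240°)/H(240°) eclipsed 5.6 → 23.8 kJ/mol.
NH2 at 60° (staggered): Ph(0°)/NH2(60°) gauche 3.5; Cl(240°)/I(180°) gauche 3.6 → 7.1 kJ/mol.
NH2 at 120° (eclipsed): Ph(0°)/H(0°) eclipsed 8.1; H(120°)/NH2(120°) eclipsed 6.0; Cl(240°)/I(240°) eclipsed 11.4 → 25.5 kJ/mol.
NH2 at 180° (staggered): Ph(0°)/I(300°) gauche 4.2; Cl(240°)/NH2(180°) gauche 2.7; Cl(240°)/I(300°) gauche 3.6 → 10.5 kJ/mol.
NH2 at 240° (eclipsed): Ph(0°)/I(0°) eclipsed 14.8; H(120°)/H(120°) eclipsed 3.5; Cl(240°)/NH2(240°) eclipsed 10.5 → 28.8 kJ/mol.
NH2 at 300° (staggered): Ph(0°)/NH2(300°) gauche 3.5; Ph(0°)/I(60°) gauche 4.2; Cl(240°)/NH2(300°) gauche 2.7 → 10.4 kJ/mol.
Max at 240° (28.8 kJ/mol), min at 60° (7.1 kJ/mol); barrier = 21.7 kJ/mol.

21.7 kJ/mol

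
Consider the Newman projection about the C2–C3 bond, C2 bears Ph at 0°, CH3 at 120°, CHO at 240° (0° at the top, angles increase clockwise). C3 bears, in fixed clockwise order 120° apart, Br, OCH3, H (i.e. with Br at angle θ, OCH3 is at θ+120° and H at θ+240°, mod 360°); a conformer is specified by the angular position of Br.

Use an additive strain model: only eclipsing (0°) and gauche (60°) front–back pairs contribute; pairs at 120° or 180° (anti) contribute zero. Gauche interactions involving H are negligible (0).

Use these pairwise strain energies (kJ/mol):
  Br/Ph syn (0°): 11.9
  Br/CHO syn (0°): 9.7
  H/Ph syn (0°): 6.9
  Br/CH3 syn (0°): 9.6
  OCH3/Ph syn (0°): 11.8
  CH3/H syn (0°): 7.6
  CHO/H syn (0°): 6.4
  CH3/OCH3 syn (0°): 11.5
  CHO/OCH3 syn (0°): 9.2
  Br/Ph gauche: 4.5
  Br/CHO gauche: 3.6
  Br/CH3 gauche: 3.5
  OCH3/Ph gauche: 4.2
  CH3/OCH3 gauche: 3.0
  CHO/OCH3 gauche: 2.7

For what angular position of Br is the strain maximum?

0°

Br at 0° (eclipsed): Ph–Br eclipsed, CH3–OCH3 eclipsed, CHO–H eclipsed; 11.9 + 11.5 + 6.4 = 29.8 kJ/mol.
Br at 60° (staggered): Ph–Br gauche, CH3–Br gauche, CH3–OCH3 gauche, CHO–OCH3 gauche; 4.5 + 3.5 + 3.0 + 2.7 = 13.7 kJ/mol.
Br at 120° (eclipsed): Ph–H eclipsed, CH3–Br eclipsed, CHO–OCH3 eclipsed; 6.9 + 9.6 + 9.2 = 25.7 kJ/mol.
Br at 180° (staggered): Ph–OCH3 gauche, CH3–Br gauche, CHO–Br gauche, CHO–OCH3 gauche; 4.2 + 3.5 + 3.6 + 2.7 = 14.0 kJ/mol.
Br at 240° (eclipsed): Ph–OCH3 eclipsed, CH3–H eclipsed, CHO–Br eclipsed; 11.8 + 7.6 + 9.7 = 29.1 kJ/mol.
Br at 300° (staggered): Ph–Br gauche, Ph–OCH3 gauche, CH3–OCH3 gauche, CHO–Br gauche; 4.5 + 4.2 + 3.0 + 3.6 = 15.3 kJ/mol.
The maximum (29.8 kJ/mol) occurs with Br at 0°.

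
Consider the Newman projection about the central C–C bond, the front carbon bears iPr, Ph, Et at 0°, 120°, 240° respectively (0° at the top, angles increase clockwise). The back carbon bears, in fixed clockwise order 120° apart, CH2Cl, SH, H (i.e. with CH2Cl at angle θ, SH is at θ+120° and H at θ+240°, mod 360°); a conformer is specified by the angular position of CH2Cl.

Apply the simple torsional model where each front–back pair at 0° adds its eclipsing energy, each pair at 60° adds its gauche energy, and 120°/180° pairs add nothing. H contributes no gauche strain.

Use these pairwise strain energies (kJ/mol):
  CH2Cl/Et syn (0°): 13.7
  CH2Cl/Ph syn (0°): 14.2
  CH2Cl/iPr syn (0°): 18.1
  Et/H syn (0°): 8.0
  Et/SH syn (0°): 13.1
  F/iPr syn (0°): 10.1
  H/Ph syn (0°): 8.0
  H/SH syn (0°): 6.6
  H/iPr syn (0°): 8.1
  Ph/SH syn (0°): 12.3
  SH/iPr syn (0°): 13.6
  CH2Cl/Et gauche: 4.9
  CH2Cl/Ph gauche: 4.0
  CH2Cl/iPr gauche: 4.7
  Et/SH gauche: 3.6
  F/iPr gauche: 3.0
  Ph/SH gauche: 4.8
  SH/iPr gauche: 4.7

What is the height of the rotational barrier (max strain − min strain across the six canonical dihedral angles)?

CH2Cl at 0° (eclipsed): iPr–CH2Cl eclipsed, Ph–SH eclipsed, Et–H eclipsed; 18.1 + 12.3 + 8.0 = 38.4 kJ/mol.
CH2Cl at 60° (staggered): iPr–CH2Cl gauche, Ph–CH2Cl gauche, Ph–SH gauche, Et–SH gauche; 4.7 + 4.0 + 4.8 + 3.6 = 17.1 kJ/mol.
CH2Cl at 120° (eclipsed): iPr–H eclipsed, Ph–CH2Cl eclipsed, Et–SH eclipsed; 8.1 + 14.2 + 13.1 = 35.4 kJ/mol.
CH2Cl at 180° (staggered): iPr–SH gauche, Ph–CH2Cl gauche, Et–CH2Cl gauche, Et–SH gauche; 4.7 + 4.0 + 4.9 + 3.6 = 17.2 kJ/mol.
CH2Cl at 240° (eclipsed): iPr–SH eclipsed, Ph–H eclipsed, Et–CH2Cl eclipsed; 13.6 + 8.0 + 13.7 = 35.3 kJ/mol.
CH2Cl at 300° (staggered): iPr–CH2Cl gauche, iPr–SH gauche, Ph–SH gauche, Et–CH2Cl gauche; 4.7 + 4.7 + 4.8 + 4.9 = 19.1 kJ/mol.
Max at 0° (38.4 kJ/mol), min at 60° (17.1 kJ/mol); barrier = 21.3 kJ/mol.

21.3 kJ/mol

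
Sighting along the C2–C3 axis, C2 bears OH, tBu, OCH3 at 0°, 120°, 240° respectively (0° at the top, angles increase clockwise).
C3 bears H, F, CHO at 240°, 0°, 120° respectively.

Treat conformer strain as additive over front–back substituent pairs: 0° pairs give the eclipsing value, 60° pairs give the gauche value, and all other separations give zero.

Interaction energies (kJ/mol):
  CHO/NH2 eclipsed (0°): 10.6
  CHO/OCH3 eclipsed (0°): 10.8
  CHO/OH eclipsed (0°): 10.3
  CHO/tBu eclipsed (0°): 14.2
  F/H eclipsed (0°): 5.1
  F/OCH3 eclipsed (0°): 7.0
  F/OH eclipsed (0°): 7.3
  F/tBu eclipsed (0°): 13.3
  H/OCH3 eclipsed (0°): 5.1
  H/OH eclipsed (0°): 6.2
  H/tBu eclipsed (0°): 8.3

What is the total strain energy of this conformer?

This conformer (eclipsed): OH–F eclipsed, tBu–CHO eclipsed, OCH3–H eclipsed; 7.3 + 14.2 + 5.1 = 26.6 kJ/mol.

26.6 kJ/mol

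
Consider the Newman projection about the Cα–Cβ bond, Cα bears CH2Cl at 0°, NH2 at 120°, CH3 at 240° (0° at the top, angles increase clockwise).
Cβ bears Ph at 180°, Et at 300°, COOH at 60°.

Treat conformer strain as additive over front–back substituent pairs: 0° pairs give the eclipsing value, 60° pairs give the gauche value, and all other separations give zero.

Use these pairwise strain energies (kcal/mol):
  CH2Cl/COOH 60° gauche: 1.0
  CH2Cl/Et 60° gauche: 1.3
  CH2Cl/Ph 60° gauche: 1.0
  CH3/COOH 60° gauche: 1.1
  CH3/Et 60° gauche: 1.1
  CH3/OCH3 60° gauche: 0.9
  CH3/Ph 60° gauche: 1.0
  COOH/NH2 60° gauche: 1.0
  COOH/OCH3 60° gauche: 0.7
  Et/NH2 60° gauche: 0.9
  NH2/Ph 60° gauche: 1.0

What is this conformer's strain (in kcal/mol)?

This conformer (staggered): CH2Cl(0°)/Et(300°) gauche 1.3; CH2Cl(0°)/COOH(60°) gauche 1.0; NH2(120°)/Ph(180°) gauche 1.0; NH2(120°)/COOH(60°) gauche 1.0; CH3(240°)/Ph(180°) gauche 1.0; CH3(240°)/Et(300°) gauche 1.1 → 6.4 kcal/mol.

6.4 kcal/mol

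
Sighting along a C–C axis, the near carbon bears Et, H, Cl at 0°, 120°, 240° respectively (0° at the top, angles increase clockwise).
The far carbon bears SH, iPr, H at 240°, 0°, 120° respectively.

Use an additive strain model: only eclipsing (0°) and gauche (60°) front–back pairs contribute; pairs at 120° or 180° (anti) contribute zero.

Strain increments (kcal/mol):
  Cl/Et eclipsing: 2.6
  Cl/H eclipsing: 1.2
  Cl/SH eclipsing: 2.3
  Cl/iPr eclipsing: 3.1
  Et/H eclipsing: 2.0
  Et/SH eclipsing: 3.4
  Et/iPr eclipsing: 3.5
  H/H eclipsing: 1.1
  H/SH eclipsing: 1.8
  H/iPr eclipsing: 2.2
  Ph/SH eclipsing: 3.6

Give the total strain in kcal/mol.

6.9 kcal/mol

This conformer (eclipsed): Et(0°)/iPr(0°) eclipsed 3.5; H(120°)/H(120°) eclipsed 1.1; Cl(240°)/SH(240°) eclipsed 2.3 → 6.9 kcal/mol.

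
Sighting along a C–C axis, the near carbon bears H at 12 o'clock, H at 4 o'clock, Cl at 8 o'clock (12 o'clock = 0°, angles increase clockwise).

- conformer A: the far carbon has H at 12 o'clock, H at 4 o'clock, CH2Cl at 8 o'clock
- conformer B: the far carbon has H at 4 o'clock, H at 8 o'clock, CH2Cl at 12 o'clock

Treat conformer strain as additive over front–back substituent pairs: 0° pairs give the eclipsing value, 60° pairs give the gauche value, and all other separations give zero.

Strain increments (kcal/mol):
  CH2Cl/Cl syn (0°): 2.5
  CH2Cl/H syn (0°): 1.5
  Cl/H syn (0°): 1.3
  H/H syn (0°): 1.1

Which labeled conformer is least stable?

A

A (eclipsed): H–H eclipsed, H–H eclipsed, Cl–CH2Cl eclipsed; 1.1 + 1.1 + 2.5 = 4.7 kcal/mol.
B (eclipsed): H–CH2Cl eclipsed, H–H eclipsed, Cl–H eclipsed; 1.5 + 1.1 + 1.3 = 3.9 kcal/mol.
A has the highest total (4.7 kcal/mol).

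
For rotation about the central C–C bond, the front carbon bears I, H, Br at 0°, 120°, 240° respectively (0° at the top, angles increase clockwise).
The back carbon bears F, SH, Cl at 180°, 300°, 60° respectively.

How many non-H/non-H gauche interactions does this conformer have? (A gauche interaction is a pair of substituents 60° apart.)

Non-H gauche pairs: I(0°)/SH(300°); I(0°)/Cl(60°); Br(240°)/F(180°); Br(240°)/SH(300°) — 4 interactions.

4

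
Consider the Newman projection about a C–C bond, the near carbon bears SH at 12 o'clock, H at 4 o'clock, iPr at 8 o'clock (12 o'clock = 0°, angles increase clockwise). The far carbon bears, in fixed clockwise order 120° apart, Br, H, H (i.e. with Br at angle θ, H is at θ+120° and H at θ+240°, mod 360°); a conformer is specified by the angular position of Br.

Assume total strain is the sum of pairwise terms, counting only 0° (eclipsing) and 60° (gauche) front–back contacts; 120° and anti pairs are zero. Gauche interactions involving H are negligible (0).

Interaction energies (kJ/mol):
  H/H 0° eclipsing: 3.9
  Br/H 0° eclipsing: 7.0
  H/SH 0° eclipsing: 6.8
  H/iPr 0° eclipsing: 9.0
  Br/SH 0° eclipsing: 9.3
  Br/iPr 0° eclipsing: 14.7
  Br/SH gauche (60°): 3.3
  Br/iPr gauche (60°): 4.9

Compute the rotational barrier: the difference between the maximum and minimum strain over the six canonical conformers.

Br at 0° (eclipsed): SH–Br eclipsed, H–H eclipsed, iPr–H eclipsed; 9.3 + 3.9 + 9.0 = 22.2 kJ/mol.
Br at 60° (staggered): SH–Br gauche; 3.3 = 3.3 kJ/mol.
Br at 120° (eclipsed): SH–H eclipsed, H–Br eclipsed, iPr–H eclipsed; 6.8 + 7.0 + 9.0 = 22.8 kJ/mol.
Br at 180° (staggered): iPr–Br gauche; 4.9 = 4.9 kJ/mol.
Br at 240° (eclipsed): SH–H eclipsed, H–H eclipsed, iPr–Br eclipsed; 6.8 + 3.9 + 14.7 = 25.4 kJ/mol.
Br at 300° (staggered): SH–Br gauche, iPr–Br gauche; 3.3 + 4.9 = 8.2 kJ/mol.
Max at 240° (25.4 kJ/mol), min at 60° (3.3 kJ/mol); barrier = 22.1 kJ/mol.

22.1 kJ/mol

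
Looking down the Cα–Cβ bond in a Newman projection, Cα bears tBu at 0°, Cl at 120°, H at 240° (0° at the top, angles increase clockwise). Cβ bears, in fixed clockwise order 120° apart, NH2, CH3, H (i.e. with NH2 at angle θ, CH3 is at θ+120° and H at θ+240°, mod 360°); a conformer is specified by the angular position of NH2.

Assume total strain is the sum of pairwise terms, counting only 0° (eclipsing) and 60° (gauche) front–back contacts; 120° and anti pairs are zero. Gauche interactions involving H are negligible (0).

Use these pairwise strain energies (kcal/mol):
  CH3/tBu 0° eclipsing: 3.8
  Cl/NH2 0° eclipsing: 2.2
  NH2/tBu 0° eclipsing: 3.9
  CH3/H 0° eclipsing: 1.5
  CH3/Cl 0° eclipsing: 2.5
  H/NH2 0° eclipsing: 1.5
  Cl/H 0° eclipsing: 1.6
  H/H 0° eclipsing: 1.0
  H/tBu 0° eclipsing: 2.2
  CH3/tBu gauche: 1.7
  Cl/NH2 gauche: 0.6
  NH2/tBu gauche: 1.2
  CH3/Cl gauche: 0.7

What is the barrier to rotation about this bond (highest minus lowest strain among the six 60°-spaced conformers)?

5.1 kcal/mol

NH2 at 0° (eclipsed): tBu(0°)/NH2(0°) eclipsed 3.9; Cl(120°)/CH3(120°) eclipsed 2.5; H(240°)/H(240°) eclipsed 1.0 → 7.4 kcal/mol.
NH2 at 60° (staggered): tBu(0°)/NH2(60°) gauche 1.2; Cl(120°)/NH2(60°) gauche 0.6; Cl(120°)/CH3(180°) gauche 0.7 → 2.5 kcal/mol.
NH2 at 120° (eclipsed): tBu(0°)/H(0°) eclipsed 2.2; Cl(120°)/NH2(120°) eclipsed 2.2; H(240°)/CH3(240°) eclipsed 1.5 → 5.9 kcal/mol.
NH2 at 180° (staggered): tBu(0°)/CH3(300°) gauche 1.7; Cl(120°)/NH2(180°) gauche 0.6 → 2.3 kcal/mol.
NH2 at 240° (eclipsed): tBu(0°)/CH3(0°) eclipsed 3.8; Cl(120°)/H(120°) eclipsed 1.6; H(240°)/NH2(240°) eclipsed 1.5 → 6.9 kcal/mol.
NH2 at 300° (staggered): tBu(0°)/NH2(300°) gauche 1.2; tBu(0°)/CH3(60°) gauche 1.7; Cl(120°)/CH3(60°) gauche 0.7 → 3.6 kcal/mol.
Max at 0° (7.4 kcal/mol), min at 180° (2.3 kcal/mol); barrier = 5.1 kcal/mol.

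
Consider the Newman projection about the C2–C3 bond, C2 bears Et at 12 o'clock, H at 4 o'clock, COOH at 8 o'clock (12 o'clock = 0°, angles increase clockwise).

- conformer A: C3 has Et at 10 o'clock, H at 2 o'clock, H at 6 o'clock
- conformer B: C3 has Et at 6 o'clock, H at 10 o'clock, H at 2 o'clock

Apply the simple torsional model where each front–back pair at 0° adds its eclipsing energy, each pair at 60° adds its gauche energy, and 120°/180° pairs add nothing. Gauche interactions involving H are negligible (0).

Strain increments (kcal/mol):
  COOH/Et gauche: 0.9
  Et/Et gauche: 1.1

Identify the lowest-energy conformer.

B

A (staggered): Et–Et gauche, COOH–Et gauche; 1.1 + 0.9 = 2.0 kcal/mol.
B (staggered): COOH–Et gauche; 0.9 = 0.9 kcal/mol.
B has the lowest total (0.9 kcal/mol).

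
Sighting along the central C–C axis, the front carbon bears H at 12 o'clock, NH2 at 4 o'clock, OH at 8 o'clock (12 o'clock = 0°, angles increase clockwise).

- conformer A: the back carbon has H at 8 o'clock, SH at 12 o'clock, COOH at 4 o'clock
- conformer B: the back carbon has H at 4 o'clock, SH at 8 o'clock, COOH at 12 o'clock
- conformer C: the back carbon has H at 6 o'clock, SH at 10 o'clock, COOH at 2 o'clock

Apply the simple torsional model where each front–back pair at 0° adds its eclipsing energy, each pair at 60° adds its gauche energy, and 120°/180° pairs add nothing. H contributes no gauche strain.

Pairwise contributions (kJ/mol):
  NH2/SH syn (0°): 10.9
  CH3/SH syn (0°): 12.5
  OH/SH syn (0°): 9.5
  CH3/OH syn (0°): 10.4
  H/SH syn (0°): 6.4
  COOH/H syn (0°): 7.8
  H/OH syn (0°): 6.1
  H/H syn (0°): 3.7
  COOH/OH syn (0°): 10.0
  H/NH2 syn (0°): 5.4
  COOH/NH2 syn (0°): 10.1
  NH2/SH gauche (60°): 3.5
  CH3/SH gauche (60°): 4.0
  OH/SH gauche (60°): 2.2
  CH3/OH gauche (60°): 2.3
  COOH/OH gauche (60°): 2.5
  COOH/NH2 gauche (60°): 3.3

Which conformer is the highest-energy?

A (eclipsed): H(0°)/SH(0°) eclipsed 6.4; NH2(120°)/COOH(120°) eclipsed 10.1; OH(240°)/H(240°) eclipsed 6.1 → 22.6 kJ/mol.
B (eclipsed): H(0°)/COOH(0°) eclipsed 7.8; NH2(120°)/H(120°) eclipsed 5.4; OH(240°)/SH(240°) eclipsed 9.5 → 22.7 kJ/mol.
C (staggered): NH2(120°)/COOH(60°) gauche 3.3; OH(240°)/SH(300°) gauche 2.2 → 5.5 kJ/mol.
B has the highest total (22.7 kJ/mol).

B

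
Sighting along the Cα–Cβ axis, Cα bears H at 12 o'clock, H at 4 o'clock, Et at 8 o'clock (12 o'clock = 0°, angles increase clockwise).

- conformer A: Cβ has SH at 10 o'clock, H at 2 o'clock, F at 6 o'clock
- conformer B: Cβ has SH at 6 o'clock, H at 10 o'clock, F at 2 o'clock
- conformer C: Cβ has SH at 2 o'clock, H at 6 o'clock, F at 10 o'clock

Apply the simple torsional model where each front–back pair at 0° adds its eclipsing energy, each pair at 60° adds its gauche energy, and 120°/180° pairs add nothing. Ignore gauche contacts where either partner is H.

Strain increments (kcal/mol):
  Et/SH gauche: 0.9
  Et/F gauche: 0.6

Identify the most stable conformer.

C

A (staggered): Et–SH gauche, Et–F gauche; 0.9 + 0.6 = 1.5 kcal/mol.
B (staggered): Et–SH gauche; 0.9 = 0.9 kcal/mol.
C (staggered): Et–F gauche; 0.6 = 0.6 kcal/mol.
C has the lowest total (0.6 kcal/mol).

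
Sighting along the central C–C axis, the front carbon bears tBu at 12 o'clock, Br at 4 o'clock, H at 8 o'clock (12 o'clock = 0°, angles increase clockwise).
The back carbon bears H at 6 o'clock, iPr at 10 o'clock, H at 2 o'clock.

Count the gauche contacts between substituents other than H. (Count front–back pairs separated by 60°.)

Non-H gauche pairs: tBu(0°)/iPr(300°) — 1 interaction.

1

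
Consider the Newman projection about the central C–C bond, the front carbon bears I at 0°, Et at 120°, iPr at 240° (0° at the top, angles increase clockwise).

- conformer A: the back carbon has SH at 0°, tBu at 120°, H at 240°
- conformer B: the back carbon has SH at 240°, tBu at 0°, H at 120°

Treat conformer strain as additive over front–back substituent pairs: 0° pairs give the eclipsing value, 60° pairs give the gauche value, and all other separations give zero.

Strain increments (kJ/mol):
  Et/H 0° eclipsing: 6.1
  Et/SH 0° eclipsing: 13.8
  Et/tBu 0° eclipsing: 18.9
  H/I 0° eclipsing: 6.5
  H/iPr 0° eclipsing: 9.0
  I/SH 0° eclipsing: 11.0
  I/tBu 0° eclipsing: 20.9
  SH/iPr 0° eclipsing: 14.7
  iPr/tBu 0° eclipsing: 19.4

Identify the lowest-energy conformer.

A is eclipsed. I at 0° is eclipsed with SH at 0° (11.0); Et at 120° is eclipsed with tBu at 120° (18.9); iPr at 240° is eclipsed with H at 240° (9.0). Total 38.9 kJ/mol.
B is eclipsed. I at 0° is eclipsed with tBu at 0° (20.9); Et at 120° is eclipsed with H at 120° (6.1); iPr at 240° is eclipsed with SH at 240° (14.7). Total 41.7 kJ/mol.
A has the lowest total (38.9 kJ/mol).

A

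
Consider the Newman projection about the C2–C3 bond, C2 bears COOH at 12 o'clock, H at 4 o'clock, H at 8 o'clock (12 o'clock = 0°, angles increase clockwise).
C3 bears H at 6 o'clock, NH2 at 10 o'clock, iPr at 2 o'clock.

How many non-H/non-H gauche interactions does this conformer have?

Non-H gauche pairs: COOH(0°)/NH2(300°); COOH(0°)/iPr(60°) — 2 interactions.

2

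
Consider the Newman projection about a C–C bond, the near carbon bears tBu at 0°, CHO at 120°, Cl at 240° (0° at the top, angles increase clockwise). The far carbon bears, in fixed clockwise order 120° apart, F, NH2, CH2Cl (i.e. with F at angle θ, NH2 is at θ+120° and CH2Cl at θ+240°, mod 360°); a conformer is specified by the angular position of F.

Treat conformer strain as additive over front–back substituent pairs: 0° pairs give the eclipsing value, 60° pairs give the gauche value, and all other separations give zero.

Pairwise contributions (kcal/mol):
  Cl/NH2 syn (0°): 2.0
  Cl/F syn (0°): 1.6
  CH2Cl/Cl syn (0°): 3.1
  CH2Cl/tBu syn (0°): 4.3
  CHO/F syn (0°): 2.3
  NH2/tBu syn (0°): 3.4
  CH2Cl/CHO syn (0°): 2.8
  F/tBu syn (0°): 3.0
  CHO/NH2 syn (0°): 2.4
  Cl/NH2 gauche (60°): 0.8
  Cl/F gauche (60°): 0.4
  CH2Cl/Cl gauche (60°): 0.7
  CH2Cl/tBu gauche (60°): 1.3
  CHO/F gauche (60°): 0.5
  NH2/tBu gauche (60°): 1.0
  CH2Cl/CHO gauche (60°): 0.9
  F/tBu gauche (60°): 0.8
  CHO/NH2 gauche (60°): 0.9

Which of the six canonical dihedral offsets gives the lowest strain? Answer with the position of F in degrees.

300°

F at 0° is eclipsed. tBu at 0° is eclipsed with F at 0° (3.0); CHO at 120° is eclipsed with NH2 at 120° (2.4); Cl at 240° is eclipsed with CH2Cl at 240° (3.1). Total 8.5 kcal/mol.
F at 60° is staggered. tBu at 0° is gauche with F at 60° (0.8); tBu at 0° is gauche with CH2Cl at 300° (1.3); CHO at 120° is gauche with F at 60° (0.5); CHO at 120° is gauche with NH2 at 180° (0.9); Cl at 240° is gauche with NH2 at 180° (0.8); Cl at 240° is gauche with CH2Cl at 300° (0.7). Total 5.0 kcal/mol.
F at 120° is eclipsed. tBu at 0° is eclipsed with CH2Cl at 0° (4.3); CHO at 120° is eclipsed with F at 120° (2.3); Cl at 240° is eclipsed with NH2 at 240° (2.0). Total 8.6 kcal/mol.
F at 180° is staggered. tBu at 0° is gauche with NH2 at 300° (1.0); tBu at 0° is gauche with CH2Cl at 60° (1.3); CHO at 120° is gauche with F at 180° (0.5); CHO at 120° is gauche with CH2Cl at 60° (0.9); Cl at 240° is gauche with F at 180° (0.4); Cl at 240° is gauche with NH2 at 300° (0.8). Total 4.9 kcal/mol.
F at 240° is eclipsed. tBu at 0° is eclipsed with NH2 at 0° (3.4); CHO at 120° is eclipsed with CH2Cl at 120° (2.8); Cl at 240° is eclipsed with F at 240° (1.6). Total 7.8 kcal/mol.
F at 300° is staggered. tBu at 0° is gauche with F at 300° (0.8); tBu at 0° is gauche with NH2 at 60° (1.0); CHO at 120° is gauche with NH2 at 60° (0.9); CHO at 120° is gauche with CH2Cl at 180° (0.9); Cl at 240° is gauche with F at 300° (0.4); Cl at 240° is gauche with CH2Cl at 180° (0.7). Total 4.7 kcal/mol.
The minimum (4.7 kcal/mol) occurs with F at 300°.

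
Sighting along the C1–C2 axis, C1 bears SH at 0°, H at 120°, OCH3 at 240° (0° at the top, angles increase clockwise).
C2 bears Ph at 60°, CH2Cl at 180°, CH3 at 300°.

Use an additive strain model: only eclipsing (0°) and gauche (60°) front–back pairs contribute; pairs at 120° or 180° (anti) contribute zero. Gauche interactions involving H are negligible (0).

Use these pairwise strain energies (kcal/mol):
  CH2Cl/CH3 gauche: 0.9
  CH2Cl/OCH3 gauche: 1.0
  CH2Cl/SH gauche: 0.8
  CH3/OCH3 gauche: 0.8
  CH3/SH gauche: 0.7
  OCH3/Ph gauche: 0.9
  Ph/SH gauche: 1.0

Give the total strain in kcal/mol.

This conformer (staggered): SH–Ph gauche, SH–CH3 gauche, OCH3–CH2Cl gauche, OCH3–CH3 gauche; 1.0 + 0.7 + 1.0 + 0.8 = 3.5 kcal/mol.

3.5 kcal/mol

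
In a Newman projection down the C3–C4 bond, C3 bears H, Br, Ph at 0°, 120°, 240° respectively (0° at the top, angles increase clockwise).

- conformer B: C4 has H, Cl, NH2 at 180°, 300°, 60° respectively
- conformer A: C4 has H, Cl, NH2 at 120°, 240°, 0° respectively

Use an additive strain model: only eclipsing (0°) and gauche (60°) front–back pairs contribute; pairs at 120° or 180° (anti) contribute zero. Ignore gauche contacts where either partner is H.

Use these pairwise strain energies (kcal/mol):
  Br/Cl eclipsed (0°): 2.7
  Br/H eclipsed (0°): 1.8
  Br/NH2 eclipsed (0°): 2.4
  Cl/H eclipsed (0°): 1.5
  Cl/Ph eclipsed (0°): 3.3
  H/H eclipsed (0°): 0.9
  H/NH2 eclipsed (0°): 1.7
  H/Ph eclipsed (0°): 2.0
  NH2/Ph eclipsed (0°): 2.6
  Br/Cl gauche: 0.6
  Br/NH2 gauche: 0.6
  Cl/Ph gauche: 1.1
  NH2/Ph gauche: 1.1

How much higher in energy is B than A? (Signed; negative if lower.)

B (staggered): Br(120°)/NH2(60°) gauche 0.6; Ph(240°)/Cl(300°) gauche 1.1 → 1.7 kcal/mol.
A (eclipsed): H(0°)/NH2(0°) eclipsed 1.7; Br(120°)/H(120°) eclipsed 1.8; Ph(240°)/Cl(240°) eclipsed 3.3 → 6.8 kcal/mol.
E(B) − E(A) = 1.7 − 6.8 = -5.1 kcal/mol.

-5.1 kcal/mol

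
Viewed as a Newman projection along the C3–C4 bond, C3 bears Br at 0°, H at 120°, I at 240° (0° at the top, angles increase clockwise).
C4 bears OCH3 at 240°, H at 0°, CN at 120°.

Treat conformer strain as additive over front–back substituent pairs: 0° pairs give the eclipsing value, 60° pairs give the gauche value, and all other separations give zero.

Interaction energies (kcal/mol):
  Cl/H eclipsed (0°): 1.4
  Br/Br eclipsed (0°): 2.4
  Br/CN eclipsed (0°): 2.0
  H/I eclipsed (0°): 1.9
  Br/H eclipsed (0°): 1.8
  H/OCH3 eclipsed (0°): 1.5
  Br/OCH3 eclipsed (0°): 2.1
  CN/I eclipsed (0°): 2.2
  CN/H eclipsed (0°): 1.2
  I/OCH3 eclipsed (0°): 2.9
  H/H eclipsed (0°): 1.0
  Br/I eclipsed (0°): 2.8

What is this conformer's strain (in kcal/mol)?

5.9 kcal/mol

This conformer is eclipsed. Br at 0° is eclipsed with H at 0° (1.8); H at 120° is eclipsed with CN at 120° (1.2); I at 240° is eclipsed with OCH3 at 240° (2.9). Total 5.9 kcal/mol.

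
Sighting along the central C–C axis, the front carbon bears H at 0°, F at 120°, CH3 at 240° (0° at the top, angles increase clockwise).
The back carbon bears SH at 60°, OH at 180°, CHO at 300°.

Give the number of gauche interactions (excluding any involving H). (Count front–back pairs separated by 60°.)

4

Non-H gauche pairs: F(120°)/SH(60°); F(120°)/OH(180°); CH3(240°)/OH(180°); CH3(240°)/CHO(300°) — 4 interactions.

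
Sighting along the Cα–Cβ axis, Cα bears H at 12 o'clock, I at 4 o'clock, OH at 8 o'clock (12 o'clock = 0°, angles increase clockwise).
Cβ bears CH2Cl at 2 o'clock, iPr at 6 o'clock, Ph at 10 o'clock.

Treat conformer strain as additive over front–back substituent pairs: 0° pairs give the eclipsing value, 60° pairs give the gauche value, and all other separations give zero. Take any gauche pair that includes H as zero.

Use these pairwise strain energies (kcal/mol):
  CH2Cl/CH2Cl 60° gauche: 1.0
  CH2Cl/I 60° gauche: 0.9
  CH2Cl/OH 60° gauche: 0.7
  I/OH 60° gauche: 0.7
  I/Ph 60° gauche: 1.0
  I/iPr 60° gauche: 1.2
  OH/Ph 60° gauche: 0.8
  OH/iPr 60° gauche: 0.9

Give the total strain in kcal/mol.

3.8 kcal/mol

This conformer is staggered. I at 120° is gauche with CH2Cl at 60° (0.9); I at 120° is gauche with iPr at 180° (1.2); OH at 240° is gauche with iPr at 180° (0.9); OH at 240° is gauche with Ph at 300° (0.8). Total 3.8 kcal/mol.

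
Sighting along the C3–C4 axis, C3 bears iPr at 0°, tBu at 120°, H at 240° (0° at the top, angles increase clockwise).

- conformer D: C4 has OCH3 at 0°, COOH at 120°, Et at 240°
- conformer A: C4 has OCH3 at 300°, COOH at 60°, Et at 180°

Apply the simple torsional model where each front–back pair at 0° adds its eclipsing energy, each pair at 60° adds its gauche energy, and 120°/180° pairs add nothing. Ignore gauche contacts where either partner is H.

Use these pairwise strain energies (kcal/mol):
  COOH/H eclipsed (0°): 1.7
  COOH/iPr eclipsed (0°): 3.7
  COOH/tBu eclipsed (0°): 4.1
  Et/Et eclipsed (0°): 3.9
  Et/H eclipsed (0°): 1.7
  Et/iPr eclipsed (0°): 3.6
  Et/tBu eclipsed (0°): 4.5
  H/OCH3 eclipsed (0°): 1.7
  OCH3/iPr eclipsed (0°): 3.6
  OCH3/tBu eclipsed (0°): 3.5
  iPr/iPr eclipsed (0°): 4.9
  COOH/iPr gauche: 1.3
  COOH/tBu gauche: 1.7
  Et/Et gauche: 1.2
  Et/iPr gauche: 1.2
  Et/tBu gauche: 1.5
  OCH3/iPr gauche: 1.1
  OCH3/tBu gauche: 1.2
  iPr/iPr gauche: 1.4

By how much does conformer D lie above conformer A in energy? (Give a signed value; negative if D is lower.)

D is eclipsed. iPr at 0° is eclipsed with OCH3 at 0° (3.6); tBu at 120° is eclipsed with COOH at 120° (4.1); H at 240° is eclipsed with Et at 240° (1.7). Total 9.4 kcal/mol.
A is staggered. iPr at 0° is gauche with OCH3 at 300° (1.1); iPr at 0° is gauche with COOH at 60° (1.3); tBu at 120° is gauche with COOH at 60° (1.7); tBu at 120° is gauche with Et at 180° (1.5). Total 5.6 kcal/mol.
E(D) − E(A) = 9.4 − 5.6 = +3.8 kcal/mol.

+3.8 kcal/mol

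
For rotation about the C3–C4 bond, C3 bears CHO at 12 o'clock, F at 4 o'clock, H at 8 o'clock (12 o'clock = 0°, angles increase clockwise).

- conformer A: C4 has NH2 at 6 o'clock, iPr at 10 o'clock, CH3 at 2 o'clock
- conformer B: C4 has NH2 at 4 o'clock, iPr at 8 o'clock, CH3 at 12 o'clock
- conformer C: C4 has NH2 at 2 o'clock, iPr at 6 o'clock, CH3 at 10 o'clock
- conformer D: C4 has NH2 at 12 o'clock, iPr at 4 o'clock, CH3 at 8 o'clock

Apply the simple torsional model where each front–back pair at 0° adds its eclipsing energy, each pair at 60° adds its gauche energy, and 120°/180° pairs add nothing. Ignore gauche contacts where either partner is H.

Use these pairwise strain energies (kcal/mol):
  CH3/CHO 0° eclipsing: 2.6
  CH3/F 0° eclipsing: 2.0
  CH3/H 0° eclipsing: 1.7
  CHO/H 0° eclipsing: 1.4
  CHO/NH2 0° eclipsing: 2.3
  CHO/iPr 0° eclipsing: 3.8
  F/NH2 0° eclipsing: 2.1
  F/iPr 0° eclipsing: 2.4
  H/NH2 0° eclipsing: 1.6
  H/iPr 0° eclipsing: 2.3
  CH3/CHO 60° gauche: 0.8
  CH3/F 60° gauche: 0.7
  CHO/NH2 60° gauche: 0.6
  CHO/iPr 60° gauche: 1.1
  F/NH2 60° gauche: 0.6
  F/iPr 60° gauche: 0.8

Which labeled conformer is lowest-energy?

C

A (staggered): CHO–iPr gauche, CHO–CH3 gauche, F–NH2 gauche, F–CH3 gauche; 1.1 + 0.8 + 0.6 + 0.7 = 3.2 kcal/mol.
B (eclipsed): CHO–CH3 eclipsed, F–NH2 eclipsed, H–iPr eclipsed; 2.6 + 2.1 + 2.3 = 7.0 kcal/mol.
C (staggered): CHO–NH2 gauche, CHO–CH3 gauche, F–NH2 gauche, F–iPr gauche; 0.6 + 0.8 + 0.6 + 0.8 = 2.8 kcal/mol.
D (eclipsed): CHO–NH2 eclipsed, F–iPr eclipsed, H–CH3 eclipsed; 2.3 + 2.4 + 1.7 = 6.4 kcal/mol.
C has the lowest total (2.8 kcal/mol).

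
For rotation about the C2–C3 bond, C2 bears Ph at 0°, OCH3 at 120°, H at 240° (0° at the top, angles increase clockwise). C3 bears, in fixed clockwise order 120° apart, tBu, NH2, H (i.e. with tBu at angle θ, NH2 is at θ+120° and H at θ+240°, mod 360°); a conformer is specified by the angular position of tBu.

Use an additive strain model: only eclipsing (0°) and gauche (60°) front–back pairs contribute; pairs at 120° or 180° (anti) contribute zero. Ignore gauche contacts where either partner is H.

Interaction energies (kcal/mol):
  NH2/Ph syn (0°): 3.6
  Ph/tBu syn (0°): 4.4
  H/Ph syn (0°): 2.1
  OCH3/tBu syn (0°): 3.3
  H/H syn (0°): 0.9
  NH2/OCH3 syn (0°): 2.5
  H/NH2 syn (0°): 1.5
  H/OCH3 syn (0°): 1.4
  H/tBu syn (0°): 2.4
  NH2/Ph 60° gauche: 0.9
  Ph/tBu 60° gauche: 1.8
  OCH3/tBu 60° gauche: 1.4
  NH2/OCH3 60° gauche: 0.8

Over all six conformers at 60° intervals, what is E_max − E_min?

tBu at 0° (eclipsed): Ph(0°)/tBu(0°) eclipsed 4.4; OCH3(120°)/NH2(120°) eclipsed 2.5; H(240°)/H(240°) eclipsed 0.9 → 7.8 kcal/mol.
tBu at 60° (staggered): Ph(0°)/tBu(60°) gauche 1.8; OCH3(120°)/tBu(60°) gauche 1.4; OCH3(120°)/NH2(180°) gauche 0.8 → 4.0 kcal/mol.
tBu at 120° (eclipsed): Ph(0°)/H(0°) eclipsed 2.1; OCH3(120°)/tBu(120°) eclipsed 3.3; H(240°)/NH2(240°) eclipsed 1.5 → 6.9 kcal/mol.
tBu at 180° (staggered): Ph(0°)/NH2(300°) gauche 0.9; OCH3(120°)/tBu(180°) gauche 1.4 → 2.3 kcal/mol.
tBu at 240° (eclipsed): Ph(0°)/NH2(0°) eclipsed 3.6; OCH3(120°)/H(120°) eclipsed 1.4; H(240°)/tBu(240°) eclipsed 2.4 → 7.4 kcal/mol.
tBu at 300° (staggered): Ph(0°)/tBu(300°) gauche 1.8; Ph(0°)/NH2(60°) gauche 0.9; OCH3(120°)/NH2(60°) gauche 0.8 → 3.5 kcal/mol.
Max at 0° (7.8 kcal/mol), min at 180° (2.3 kcal/mol); barrier = 5.5 kcal/mol.

5.5 kcal/mol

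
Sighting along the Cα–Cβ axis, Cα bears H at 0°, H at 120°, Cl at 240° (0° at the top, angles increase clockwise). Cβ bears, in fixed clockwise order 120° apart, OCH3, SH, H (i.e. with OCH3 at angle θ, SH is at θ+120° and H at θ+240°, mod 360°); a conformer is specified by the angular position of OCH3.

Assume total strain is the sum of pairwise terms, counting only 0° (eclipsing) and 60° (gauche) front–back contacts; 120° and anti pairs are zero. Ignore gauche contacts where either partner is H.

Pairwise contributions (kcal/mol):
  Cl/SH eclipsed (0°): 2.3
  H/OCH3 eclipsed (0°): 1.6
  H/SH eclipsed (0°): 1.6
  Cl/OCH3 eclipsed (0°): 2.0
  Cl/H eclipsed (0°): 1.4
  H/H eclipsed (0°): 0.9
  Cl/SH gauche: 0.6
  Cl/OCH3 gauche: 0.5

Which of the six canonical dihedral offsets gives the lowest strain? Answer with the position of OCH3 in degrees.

OCH3 at 0° is eclipsed. H at 0° is eclipsed with OCH3 at 0° (1.6); H at 120° is eclipsed with SH at 120° (1.6); Cl at 240° is eclipsed with H at 240° (1.4). Total 4.6 kcal/mol.
OCH3 at 60° is staggered. Cl at 240° is gauche with SH at 180° (0.6). Total 0.6 kcal/mol.
OCH3 at 120° is eclipsed. H at 0° is eclipsed with H at 0° (0.9); H at 120° is eclipsed with OCH3 at 120° (1.6); Cl at 240° is eclipsed with SH at 240° (2.3). Total 4.8 kcal/mol.
OCH3 at 180° is staggered. Cl at 240° is gauche with OCH3 at 180° (0.5); Cl at 240° is gauche with SH at 300° (0.6). Total 1.1 kcal/mol.
OCH3 at 240° is eclipsed. H at 0° is eclipsed with SH at 0° (1.6); H at 120° is eclipsed with H at 120° (0.9); Cl at 240° is eclipsed with OCH3 at 240° (2.0). Total 4.5 kcal/mol.
OCH3 at 300° is staggered. Cl at 240° is gauche with OCH3 at 300° (0.5). Total 0.5 kcal/mol.
The minimum (0.5 kcal/mol) occurs with OCH3 at 300°.

300°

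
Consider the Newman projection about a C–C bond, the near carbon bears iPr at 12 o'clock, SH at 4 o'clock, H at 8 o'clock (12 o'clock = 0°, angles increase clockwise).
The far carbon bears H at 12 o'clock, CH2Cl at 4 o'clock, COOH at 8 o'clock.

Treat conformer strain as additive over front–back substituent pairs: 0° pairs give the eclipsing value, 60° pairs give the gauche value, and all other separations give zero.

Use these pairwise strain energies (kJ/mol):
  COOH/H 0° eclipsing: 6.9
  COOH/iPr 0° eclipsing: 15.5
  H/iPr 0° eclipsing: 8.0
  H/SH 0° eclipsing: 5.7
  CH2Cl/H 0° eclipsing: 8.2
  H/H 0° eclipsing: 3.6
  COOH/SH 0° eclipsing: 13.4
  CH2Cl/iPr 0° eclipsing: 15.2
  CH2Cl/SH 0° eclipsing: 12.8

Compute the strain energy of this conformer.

This conformer (eclipsed): iPr–H eclipsed, SH–CH2Cl eclipsed, H–COOH eclipsed; 8.0 + 12.8 + 6.9 = 27.7 kJ/mol.

27.7 kJ/mol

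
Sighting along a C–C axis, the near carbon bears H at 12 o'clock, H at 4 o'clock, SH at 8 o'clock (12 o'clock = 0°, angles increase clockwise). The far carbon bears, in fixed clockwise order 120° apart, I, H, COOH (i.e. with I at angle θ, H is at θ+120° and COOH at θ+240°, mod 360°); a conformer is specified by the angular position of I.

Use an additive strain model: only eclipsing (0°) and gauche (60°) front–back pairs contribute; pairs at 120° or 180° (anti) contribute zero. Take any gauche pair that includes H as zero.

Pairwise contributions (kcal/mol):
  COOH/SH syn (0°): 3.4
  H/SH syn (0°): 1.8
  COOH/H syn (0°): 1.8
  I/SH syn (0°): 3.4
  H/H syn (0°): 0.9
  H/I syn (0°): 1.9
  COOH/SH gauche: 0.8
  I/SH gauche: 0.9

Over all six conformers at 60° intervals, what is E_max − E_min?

5.4 kcal/mol

I at 0° (eclipsed): H(0°)/I(0°) eclipsed 1.9; H(120°)/H(120°) eclipsed 0.9; SH(240°)/COOH(240°) eclipsed 3.4 → 6.2 kcal/mol.
I at 60° (staggered): SH(240°)/COOH(300°) gauche 0.8 → 0.8 kcal/mol.
I at 120° (eclipsed): H(0°)/COOH(0°) eclipsed 1.8; H(120°)/I(120°) eclipsed 1.9; SH(240°)/H(240°) eclipsed 1.8 → 5.5 kcal/mol.
I at 180° (staggered): SH(240°)/I(180°) gauche 0.9 → 0.9 kcal/mol.
I at 240° (eclipsed): H(0°)/H(0°) eclipsed 0.9; H(120°)/COOH(120°) eclipsed 1.8; SH(240°)/I(240°) eclipsed 3.4 → 6.1 kcal/mol.
I at 300° (staggered): SH(240°)/I(300°) gauche 0.9; SH(240°)/COOH(180°) gauche 0.8 → 1.7 kcal/mol.
Max at 0° (6.2 kcal/mol), min at 60° (0.8 kcal/mol); barrier = 5.4 kcal/mol.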